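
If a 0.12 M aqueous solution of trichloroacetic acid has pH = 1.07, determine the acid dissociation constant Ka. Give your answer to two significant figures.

[H+] = 10^(-1.07) = 8.51 × 10^-2 M
At equilibrium [HA] = 0.12 − 8.51 × 10^-2 = 3.49 × 10^-2 M
Ka = [H+][A-]/[HA] = (8.51 × 10^-2)² / 3.49 × 10^-2 = 2.1 × 10^-1

Ka = 2.1 × 10^-1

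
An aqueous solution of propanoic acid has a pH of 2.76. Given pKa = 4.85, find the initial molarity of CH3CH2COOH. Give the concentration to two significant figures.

[H+] = 10^(-2.76) = 1.74 × 10^-3 M = x
Ka = 10^(−4.85) = 1.41 × 10^-5
Ka = x²/(C₀ − x) ⇒ C₀ = x + x²/Ka
C₀ = 1.74 × 10^-3 + (1.74 × 10^-3)²/(1.41 × 10^-5) = 2.16 × 10^-1 M

C₀ = 2.2 × 10^-1 M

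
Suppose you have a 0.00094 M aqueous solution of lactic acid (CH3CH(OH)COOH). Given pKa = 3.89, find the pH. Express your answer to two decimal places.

pH = 3.54

CH3CH(OH)COOH ⇌ CH3CH(OH)COO- + H+
Ka = 10^(−3.89) = 1.29 × 10^-4
From the ICE table, Ka = [H+]²/(0.00094 − [H+]) = 1.29 × 10^-4.
[H+] is not negligible relative to C₀; solve [H+]² + 0.000129·[H+] − 1.21e-07 = 0.
[H+] = (−Ka + √(Ka² + 4·Ka·C₀))/2 = 2.90 × 10^-4 M
pH = −log(2.90 × 10^-4) = 3.54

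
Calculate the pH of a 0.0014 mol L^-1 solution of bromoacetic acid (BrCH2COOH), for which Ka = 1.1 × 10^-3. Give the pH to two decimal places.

pH = 3.09

BrCH2COOH ⇌ BrCH2COO- + H+
Let x = [H+] at equilibrium. Ka = x²/(0.0014 − x).
Here C₀/Ka ≈ 1.27, so the small-x approximation fails. Use the quadratic:
x = (−Ka + √(Ka² + 4·Ka·C₀))/2 = 8.07 × 10^-4 M
pH = −log[H+] = −log(8.07 × 10^-4) = 3.09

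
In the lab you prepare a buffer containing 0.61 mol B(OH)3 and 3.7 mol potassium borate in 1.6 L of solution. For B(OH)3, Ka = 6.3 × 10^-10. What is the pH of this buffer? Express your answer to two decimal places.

pH = 9.98

pKa = −log(6.3 × 10^-10) = 9.201
pH = pKa + log([A⁻]/[HA]) = 9.201 + log(3.7/0.61)
pH = 9.201 + (+0.783) = 9.98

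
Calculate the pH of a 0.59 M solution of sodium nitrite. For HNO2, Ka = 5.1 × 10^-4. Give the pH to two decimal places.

pH = 8.53

NO2- is the conjugate base of the weak acid HNO2.
Kb = Kw/Ka = 1.0×10^-14 / 5.1 × 10^-4 = 1.96 × 10^-11
Let x = [OH-] at equilibrium. Kb = x²/(0.59 − x).
Since Kb ≪ C₀, x ≈ √(Kb·C₀) = 3.40 × 10^-6 M.
Check: 0.00058% ionized — well under 5%, approximation valid.
pOH = −log(3.40 × 10^-6) = 5.47; pH = 14.00 − 5.47 = 8.53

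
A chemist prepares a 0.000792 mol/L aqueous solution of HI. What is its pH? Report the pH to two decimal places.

HI is a strong acid and dissociates completely, so [H+] = 0.000792 M.
pH = -log(0.000792) = 3.10

pH = 3.10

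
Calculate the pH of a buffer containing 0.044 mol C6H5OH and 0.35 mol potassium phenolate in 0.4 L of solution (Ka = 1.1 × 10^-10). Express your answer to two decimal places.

pH = 10.86

pKa = −log(1.1 × 10^-10) = 9.959
Henderson–Hasselbalch: pH = pKa + log([C6H5O-]/[C6H5OH]) = 9.959 + log(0.35/0.044)
pH = 9.959 + (+0.901) = 10.86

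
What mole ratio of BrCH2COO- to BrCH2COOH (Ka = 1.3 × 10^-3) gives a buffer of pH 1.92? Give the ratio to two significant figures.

pKa = -log(1.3 × 10^-3) = 2.886
pH = pKa + log(r) ⇒ log(r) = 1.92 − 2.886 = -0.966
r = [BrCH2COO-]/[BrCH2COOH] = 10^(-0.966) = 0.108

ratio = 0.11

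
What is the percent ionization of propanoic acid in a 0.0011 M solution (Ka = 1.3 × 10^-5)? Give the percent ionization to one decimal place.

10.3%

CH3CH2COOH ⇌ CH3CH2COO- + H+; let x = [H+] at equilibrium.
Solve x² + 1.3e-05x − 1.43e-08 = 0 → x = 1.13 × 10^-4 M
% ionization = x/C₀ × 100% = 1.13 × 10^-4/0.0011 × 100% = 10.3%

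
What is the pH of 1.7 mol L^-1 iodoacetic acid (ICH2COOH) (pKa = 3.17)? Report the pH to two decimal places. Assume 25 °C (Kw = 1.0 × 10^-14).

pH = 1.47

ICH2COOH ⇌ ICH2COO- + H+
Ka = 10^(−3.17) = 6.76 × 10^-4
From the ICE table, Ka = [H+]²/(1.7 − [H+]) = 6.76 × 10^-4.
Since Ka ≪ C₀, [H+] ≈ √(Ka·C₀) = 3.39 × 10^-2 M.
pH = −log[H+] = −log(3.39 × 10^-2) = 1.47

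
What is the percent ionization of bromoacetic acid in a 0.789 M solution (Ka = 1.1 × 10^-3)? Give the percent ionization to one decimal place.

3.7%

BrCH2COOH ⇌ BrCH2COO- + H+; let x = [H+] at equilibrium.
x ≈ √(Ka·C₀) = √(1.1 × 10^-3 × 0.789) = 2.95 × 10^-2 M
% ionization = x/C₀ × 100% = 2.95 × 10^-2/0.789 × 100% = 3.7%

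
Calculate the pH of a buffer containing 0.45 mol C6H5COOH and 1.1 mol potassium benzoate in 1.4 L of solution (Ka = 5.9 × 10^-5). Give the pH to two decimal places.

pKa = −log(5.9 × 10^-5) = 4.229
pH = pKa + log([A⁻]/[HA]) = 4.229 + log(1.1/0.45)
pH = 4.229 + (+0.388) = 4.62

pH = 4.62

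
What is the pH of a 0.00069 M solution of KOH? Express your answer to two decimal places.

pH = 10.84

KOH is a strong base; [OH-] = 0.00069 M.
pOH = -log(0.00069) = 3.16
pH = 14.00 - 3.16 = 10.84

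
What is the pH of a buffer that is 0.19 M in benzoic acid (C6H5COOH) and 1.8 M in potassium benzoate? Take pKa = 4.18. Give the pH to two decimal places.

Using pH = pKa + log([base]/[acid]) with [base]/[acid] = 1.8/0.19:
pH = 4.18 + (+0.977) = 5.16

pH = 5.16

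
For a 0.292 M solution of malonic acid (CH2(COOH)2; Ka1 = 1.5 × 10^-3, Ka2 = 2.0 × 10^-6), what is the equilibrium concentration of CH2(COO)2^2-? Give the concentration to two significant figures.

First ionization gives [H+] ≈ [CH2(COOH)COO-] = 2.02 × 10^-2 M.
Second step: Ka2 = [H+][CH2(COO)2^2-]/[CH2(COOH)COO-] ≈ [CH2(COO)2^2-] (since [H+] ≈ [CH2(COOH)COO-]).
So [CH2(COO)2^2-] ≈ Ka2.

2.0 × 10^-6 M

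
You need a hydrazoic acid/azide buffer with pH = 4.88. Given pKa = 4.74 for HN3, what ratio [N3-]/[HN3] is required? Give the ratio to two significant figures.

pH = pKa + log(r) ⇒ log(r) = 4.88 − 4.74 = +0.14
r = [N3-]/[HN3] = 10^(+0.14) = 1.38

ratio = 1.4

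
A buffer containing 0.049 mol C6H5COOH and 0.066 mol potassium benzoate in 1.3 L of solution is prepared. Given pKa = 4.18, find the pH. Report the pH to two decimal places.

pH = pKa + log([A⁻]/[HA]) = 4.18 + log(0.066/0.049)
pH = 4.18 + (+0.129) = 4.31

pH = 4.31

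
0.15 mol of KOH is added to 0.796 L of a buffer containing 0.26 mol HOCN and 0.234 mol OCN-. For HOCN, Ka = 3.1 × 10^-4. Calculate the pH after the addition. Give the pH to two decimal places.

pH = 4.05

OH- converts HOCN to OCN-: HOCN → 0.11 mol, OCN- → 0.384 mol.
pKa = −log(3.1 × 10^-4) = 3.509
pH = pKa + log([A⁻]/[HA]) = 3.509 + log(0.384/0.11) = 3.509 +0.543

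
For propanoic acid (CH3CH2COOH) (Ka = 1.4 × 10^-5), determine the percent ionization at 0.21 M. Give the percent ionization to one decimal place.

CH3CH2COOH ⇌ CH3CH2COO- + H+; let x = [H+] at equilibrium.
x ≈ √(Ka·C₀) = √(1.4 × 10^-5 × 0.21) = 1.71 × 10^-3 M
% ionization = x/C₀ × 100% = 1.71 × 10^-3/0.21 × 100% = 0.8%

0.8%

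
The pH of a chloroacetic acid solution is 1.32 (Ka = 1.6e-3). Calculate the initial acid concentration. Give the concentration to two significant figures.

[H+] = 10^(-1.32) = 4.79 × 10^-2 M = x
Ka = x²/(C₀ − x) ⇒ C₀ = x + x²/Ka
C₀ = 4.79 × 10^-2 + (4.79 × 10^-2)²/(1.6 × 10^-3) = 1.48 M

C₀ = 1.5 M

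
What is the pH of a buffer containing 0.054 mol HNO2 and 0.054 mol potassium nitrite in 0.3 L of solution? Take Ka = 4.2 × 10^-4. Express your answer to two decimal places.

pH = 3.38

pKa = −log(4.2 × 10^-4) = 3.377
Using pH = pKa + log([base]/[acid]) with [base]/[acid] = 0.054/0.054:
pH = 3.377 + (+0.000) = 3.38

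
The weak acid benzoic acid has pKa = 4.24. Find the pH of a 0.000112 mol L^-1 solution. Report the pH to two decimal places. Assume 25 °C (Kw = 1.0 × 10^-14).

C6H5COOH ⇌ C6H5COO- + H+
Ka = 10^(−4.24) = 5.75 × 10^-5
From the ICE table, Ka = x²/(0.000112 − x) = 5.75 × 10^-5.
Here C₀/Ka ≈ 1.95, so the small-x approximation fails. Use the quadratic:
x = [−5.75e-05 + √(5.75e-05² + 2.58e-08)]/2 = 5.65 × 10^-5 M
pH = −log[H+] = −log(5.65 × 10^-5) = 4.25

pH = 4.25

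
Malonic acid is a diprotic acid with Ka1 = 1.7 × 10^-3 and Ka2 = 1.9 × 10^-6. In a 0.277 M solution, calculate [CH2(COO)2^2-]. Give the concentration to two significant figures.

1.9 × 10^-6 M

First ionization gives [H+] ≈ [CH2(COOH)COO-] = 2.09 × 10^-2 M.
Second step: Ka2 = [H+][CH2(COO)2^2-]/[CH2(COOH)COO-] ≈ [CH2(COO)2^2-] (since [H+] ≈ [CH2(COOH)COO-]).
So [CH2(COO)2^2-] ≈ Ka2.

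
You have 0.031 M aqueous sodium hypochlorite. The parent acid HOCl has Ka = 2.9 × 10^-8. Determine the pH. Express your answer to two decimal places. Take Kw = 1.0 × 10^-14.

pH = 10.01

OCl- is the conjugate base of the weak acid HOCl.
Kb = Kw/Ka = 1.0×10^-14 / 2.9 × 10^-8 = 3.45 × 10^-7
Kb = [OH-]²/(0.031 − [OH-]) = 3.45 × 10^-7
Since Kb ≪ C₀, [OH-] ≈ √(Kb·C₀) = 1.03 × 10^-4 M.
([OH-]/C₀ = 0.33% < 5%, so the approximation holds.)
pOH = 3.99, so pH = 14.00 − pOH = 10.01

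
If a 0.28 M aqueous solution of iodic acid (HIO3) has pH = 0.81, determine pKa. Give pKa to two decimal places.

[H+] = 10^(-0.81) = 1.55 × 10^-1 M
At equilibrium [HA] = 0.28 − 1.55 × 10^-1 = 1.25 × 10^-1 M
Ka = [H+][A-]/[HA] = (1.55 × 10^-1)² / 1.25 × 10^-1 = 1.92 × 10^-1
pKa = -log(1.92 × 10^-1) = 0.72

pKa = 0.72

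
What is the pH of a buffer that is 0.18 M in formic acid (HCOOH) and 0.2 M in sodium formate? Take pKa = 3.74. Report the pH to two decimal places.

Henderson–Hasselbalch: pH = pKa + log([HCOO-]/[HCOOH]) = 3.74 + log(0.2/0.18)
pH = 3.74 + (+0.046) = 3.79

pH = 3.79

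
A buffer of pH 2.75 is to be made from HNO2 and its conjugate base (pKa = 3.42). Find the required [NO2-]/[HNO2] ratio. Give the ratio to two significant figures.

pH = pKa + log(r) ⇒ log(r) = 2.75 − 3.42 = -0.67
r = [NO2-]/[HNO2] = 10^(-0.67) = 0.214

ratio = 0.21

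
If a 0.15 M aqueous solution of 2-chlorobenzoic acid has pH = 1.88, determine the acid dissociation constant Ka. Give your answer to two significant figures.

[H+] = 10^(-1.88) = 1.32 × 10^-2 M
At equilibrium [HA] = 0.15 − 1.32 × 10^-2 = 1.37 × 10^-1 M
Ka = [H+][A-]/[HA] = (1.32 × 10^-2)² / 1.37 × 10^-1 = 1.3 × 10^-3

Ka = 1.3 × 10^-3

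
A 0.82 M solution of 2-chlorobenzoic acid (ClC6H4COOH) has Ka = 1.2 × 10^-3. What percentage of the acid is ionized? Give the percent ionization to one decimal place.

ClC6H4COOH ⇌ ClC6H4COO- + H+; let x = [H+] at equilibrium.
x ≈ √(Ka·C₀) = √(1.2 × 10^-3 × 0.82) = 3.14 × 10^-2 M
Fraction ionized = 3.14 × 10^-2 / 0.82 = 0.0383 → 3.8%

3.8%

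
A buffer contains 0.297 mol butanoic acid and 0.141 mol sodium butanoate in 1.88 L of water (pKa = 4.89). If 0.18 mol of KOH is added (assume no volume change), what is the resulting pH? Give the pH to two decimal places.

After neutralization: n(CH3(CH2)2COOH) = 0.117 mol, n(CH3(CH2)2COO-) = 0.321 mol.
pH = pKa + log([A⁻]/[HA]) = 4.89 + log(0.321/0.117) = 4.89 +0.438

pH = 5.33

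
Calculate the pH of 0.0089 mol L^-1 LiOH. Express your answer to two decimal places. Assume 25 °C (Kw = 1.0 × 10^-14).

pH = 11.95

LiOH is a strong base; [OH-] = 0.0089 M.
pOH = -log(0.0089) = 2.05
pH = 14.00 - 2.05 = 11.95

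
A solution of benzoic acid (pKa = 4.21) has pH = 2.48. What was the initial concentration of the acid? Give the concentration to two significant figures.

C₀ = 1.8 × 10^-1 M

[H+] = 10^(-2.48) = 3.31 × 10^-3 M = x
Ka = 10^(−4.21) = 6.17 × 10^-5
Ka = x²/(C₀ − x) ⇒ C₀ = x + x²/Ka
C₀ = 3.31 × 10^-3 + (3.31 × 10^-3)²/(6.17 × 10^-5) = 1.81 × 10^-1 M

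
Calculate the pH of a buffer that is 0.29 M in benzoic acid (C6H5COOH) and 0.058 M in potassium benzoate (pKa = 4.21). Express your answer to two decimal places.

pH = pKa + log([A⁻]/[HA]) = 4.21 + log(0.058/0.29)
pH = 4.21 + (-0.699) = 3.51

pH = 3.51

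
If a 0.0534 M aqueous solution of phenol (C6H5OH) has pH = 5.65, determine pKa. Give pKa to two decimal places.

[H+] = 10^(-5.65) = 2.24 × 10^-6 M
At equilibrium [HA] = 0.0534 − 2.24 × 10^-6 = 5.34 × 10^-2 M
Ka = [H+][A-]/[HA] = (2.24 × 10^-6)² / 5.34 × 10^-2 = 9.40 × 10^-11
pKa = -log(9.40 × 10^-11) = 10.03

pKa = 10.03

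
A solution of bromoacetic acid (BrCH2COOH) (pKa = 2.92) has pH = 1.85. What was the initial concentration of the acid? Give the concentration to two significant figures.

C₀ = 1.8 × 10^-1 M

[H+] = 10^(-1.85) = 1.41 × 10^-2 M = x
Ka = 10^(−2.92) = 1.20 × 10^-3
Ka = x²/(C₀ − x) ⇒ C₀ = x + x²/Ka
C₀ = 1.41 × 10^-2 + (1.41 × 10^-2)²/(1.20 × 10^-3) = 1.80 × 10^-1 M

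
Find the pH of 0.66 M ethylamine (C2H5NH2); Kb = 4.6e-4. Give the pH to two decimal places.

C2H5NH2 + H2O ⇌ C2H5NH3+ + OH-
Kb = [OH-]²/(0.66 − [OH-]) = 4.6 × 10^-4
Since Kb ≪ C₀, [OH-] ≈ √(Kb·C₀) = 1.74 × 10^-2 M.
pOH = −log(1.74 × 10^-2) = 1.76; pH = 14.00 − 1.76 = 12.24

pH = 12.24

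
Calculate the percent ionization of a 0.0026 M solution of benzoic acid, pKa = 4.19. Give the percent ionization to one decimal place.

C6H5COOH ⇌ C6H5COO- + H+; let x = [H+] at equilibrium.
Ka = 10^(−4.19) = 6.46 × 10^-5
Solve x² + 6.46e-05x − 1.68e-07 = 0 → x = 3.79 × 10^-4 M
% ionization = x/C₀ × 100% = 3.79 × 10^-4/0.0026 × 100% = 14.6%

14.6%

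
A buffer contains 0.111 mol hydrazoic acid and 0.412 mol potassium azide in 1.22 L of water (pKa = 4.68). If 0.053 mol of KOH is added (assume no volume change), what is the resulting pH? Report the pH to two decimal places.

pH = 5.58

After neutralization: n(HN3) = 0.058 mol, n(N3-) = 0.465 mol.
Henderson–Hasselbalch with mole ratio 0.465/0.058: pH = 4.68 + (+0.904)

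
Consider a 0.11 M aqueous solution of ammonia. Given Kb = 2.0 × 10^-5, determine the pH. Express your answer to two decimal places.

pH = 11.17

NH3 + H2O ⇌ NH4+ + OH-
Kb = x²/(0.11 − x) = 2.0 × 10^-5
Neglecting x in the denominator: x = √(2.0 × 10^-5 × 0.11) = 1.48 × 10^-3 M
pOH = 2.83, so pH = 14.00 − pOH = 11.17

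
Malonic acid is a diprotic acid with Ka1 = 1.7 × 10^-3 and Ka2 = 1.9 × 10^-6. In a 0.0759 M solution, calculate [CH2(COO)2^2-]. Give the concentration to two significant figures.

First ionization gives [H+] ≈ [CH2(COOH)COO-] = 1.05 × 10^-2 M.
Second step: Ka2 = [H+][CH2(COO)2^2-]/[CH2(COOH)COO-] ≈ [CH2(COO)2^2-] (since [H+] ≈ [CH2(COOH)COO-]).
So [CH2(COO)2^2-] ≈ Ka2.

1.9 × 10^-6 M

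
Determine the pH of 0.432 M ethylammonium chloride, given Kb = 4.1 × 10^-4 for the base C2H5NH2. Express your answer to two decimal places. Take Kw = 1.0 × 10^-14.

C2H5NH3+ is the conjugate acid of the weak base C2H5NH2.
Ka = Kw/Kb = 1.0×10^-14 / 4.1 × 10^-4 = 2.44 × 10^-11
From the ICE table, Ka = [H+]²/(0.432 − [H+]) = 2.44 × 10^-11.
Since Ka ≪ C₀, [H+] ≈ √(Ka·C₀) = 3.25 × 10^-6 M.
Check: 0.00075% ionized — well under 5%, approximation valid.
pH = −log[H+] = −log(3.25 × 10^-6) = 5.49

pH = 5.49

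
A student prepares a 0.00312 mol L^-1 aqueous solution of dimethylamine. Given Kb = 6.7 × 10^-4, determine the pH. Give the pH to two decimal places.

pH = 11.06

(CH3)2NH + H2O ⇌ (CH3)2NH2+ + OH-
From the ICE table, Kb = [OH-]²/(0.00312 − [OH-]) = 6.7 × 10^-4.
Here C₀/Kb ≈ 4.66, so the small-[OH-] approximation fails. Use the quadratic:
[OH-] = (−Kb + √(Kb² + 4·Kb·C₀))/2 = 1.15 × 10^-3 M
pOH = 2.94, so pH = 14.00 − pOH = 11.06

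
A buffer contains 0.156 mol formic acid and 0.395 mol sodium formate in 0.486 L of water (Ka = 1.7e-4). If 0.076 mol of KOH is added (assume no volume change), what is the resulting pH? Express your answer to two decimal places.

pH = 4.54

OH- converts HCOOH to HCOO-: HCOOH → 0.08 mol, HCOO- → 0.471 mol.
pKa = −log(1.7 × 10^-4) = 3.770
Henderson–Hasselbalch with mole ratio 0.471/0.08: pH = 3.770 + (+0.770)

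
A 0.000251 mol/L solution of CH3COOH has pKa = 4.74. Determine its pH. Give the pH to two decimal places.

CH3COOH ⇌ CH3COO- + H+
Ka = 10^(−4.74) = 1.82 × 10^-5
From the ICE table, Ka = [H+]²/(0.000251 − [H+]) = 1.82 × 10^-5.
[H+] is not negligible relative to C₀; solve [H+]² + 1.82e-05·[H+] − 4.57e-09 = 0.
[H+] = [−1.82e-05 + √(1.82e-05² + 1.83e-08)]/2 = 5.91 × 10^-5 M
pH = −log[H+] = −log(5.91 × 10^-5) = 4.23

pH = 4.23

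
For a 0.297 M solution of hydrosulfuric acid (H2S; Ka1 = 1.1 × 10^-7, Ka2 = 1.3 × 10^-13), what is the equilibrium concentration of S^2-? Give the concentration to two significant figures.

First ionization gives [H+] ≈ [HS-] = 1.81 × 10^-4 M.
Second step: Ka2 = [H+][S^2-]/[HS-] ≈ [S^2-] (since [H+] ≈ [HS-]).
So [S^2-] ≈ Ka2.

1.3 × 10^-13 M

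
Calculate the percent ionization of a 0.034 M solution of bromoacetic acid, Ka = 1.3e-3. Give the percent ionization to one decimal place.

BrCH2COOH ⇌ BrCH2COO- + H+; let x = [H+] at equilibrium.
Solve x² + 0.0013x − 4.42e-05 = 0 → x = 6.03 × 10^-3 M
Fraction ionized = 6.03 × 10^-3 / 0.034 = 0.1774 → 17.7%

17.7%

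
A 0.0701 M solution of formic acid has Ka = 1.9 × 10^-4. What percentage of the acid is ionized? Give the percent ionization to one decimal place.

HCOOH ⇌ HCOO- + H+; let x = [H+] at equilibrium.
Solve x² + 0.00019x − 1.33e-05 = 0 → x = 3.56 × 10^-3 M
Fraction ionized = 3.56 × 10^-3 / 0.0701 = 0.0508 → 5.1%

5.1%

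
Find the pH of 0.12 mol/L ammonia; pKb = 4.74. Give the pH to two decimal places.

pH = 11.17

NH3 + H2O ⇌ NH4+ + OH-
Kb = 10^(−4.74) = 1.82 × 10^-5
Kb = x²/(0.12 − x) = 1.82 × 10^-5
Since Kb ≪ C₀, x ≈ √(Kb·C₀) = 1.48 × 10^-3 M.
pOH = −log(1.48 × 10^-3) = 2.83; pH = 14.00 − 2.83 = 11.17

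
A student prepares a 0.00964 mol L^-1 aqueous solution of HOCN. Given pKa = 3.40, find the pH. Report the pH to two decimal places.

pH = 2.75

HOCN ⇌ OCN- + H+
Ka = 10^(−3.40) = 3.98 × 10^-4
From the ICE table, Ka = [H+]²/(0.00964 − [H+]) = 3.98 × 10^-4.
Here C₀/Ka ≈ 24.2, so the small-[H+] approximation fails. Use the quadratic:
[H+] = [−0.000398 + √(0.000398² + 1.53e-05)]/2 = 1.77 × 10^-3 M
pH = −log[H+] = −log(1.77 × 10^-3) = 2.75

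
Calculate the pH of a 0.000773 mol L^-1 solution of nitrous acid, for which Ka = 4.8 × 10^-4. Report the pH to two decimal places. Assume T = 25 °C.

HNO2 ⇌ NO2- + H+
From the ICE table, Ka = [H+]²/(0.000773 − [H+]) = 4.8 × 10^-4.
The 5% rule fails; solving [H+]² + Ka·[H+] − Ka·C₀ = 0 exactly:
[H+] = (−Ka + √(Ka² + 4·Ka·C₀))/2 = 4.15 × 10^-4 M
pH = −log[H+] = −log(4.15 × 10^-4) = 3.38

pH = 3.38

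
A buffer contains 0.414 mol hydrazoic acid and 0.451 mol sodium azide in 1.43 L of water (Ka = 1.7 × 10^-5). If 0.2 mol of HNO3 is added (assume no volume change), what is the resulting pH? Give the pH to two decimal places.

pH = 4.38

Added H+ converts N3- to HN3: HN3 → 0.614 mol, N3- → 0.251 mol.
pKa = −log(1.7 × 10^-5) = 4.770
pH = pKa + log([A⁻]/[HA]) = 4.770 + log(0.251/0.614) = 4.770 -0.388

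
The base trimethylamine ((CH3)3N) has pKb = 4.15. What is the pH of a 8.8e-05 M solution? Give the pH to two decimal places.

(CH3)3N + H2O ⇌ (CH3)3NH+ + OH-
Kb = 10^(−4.15) = 7.08 × 10^-5
Kb = x²/(8.8e-05 − x) = 7.08 × 10^-5
x is not negligible relative to C₀; solve x² + 7.08e-05·x − 6.23e-09 = 0.
x = (−Kb + √(Kb² + 4·Kb·C₀))/2 = 5.11 × 10^-5 M
pOH = 4.29, so pH = 14.00 − pOH = 9.71

pH = 9.71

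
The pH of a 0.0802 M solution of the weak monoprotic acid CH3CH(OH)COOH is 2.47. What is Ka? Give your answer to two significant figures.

[H+] = 10^(-2.47) = 3.39 × 10^-3 M
At equilibrium [HA] = 0.0802 − 3.39 × 10^-3 = 7.68 × 10^-2 M
Ka = [H+][A-]/[HA] = (3.39 × 10^-3)² / 7.68 × 10^-2 = 1.5 × 10^-4

Ka = 1.5 × 10^-4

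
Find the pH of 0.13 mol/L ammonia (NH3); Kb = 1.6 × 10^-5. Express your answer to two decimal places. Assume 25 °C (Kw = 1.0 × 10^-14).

pH = 11.16

NH3 + H2O ⇌ NH4+ + OH-
Let x = [OH-] at equilibrium. Kb = x²/(0.13 − x).
Assume x ≪ 0.13: x ≈ √(1.6 × 10^-5 × 0.13) = 1.44 × 10^-3 M
Check: 1.1% ionized — well under 5%, approximation valid.
pOH = −log(1.44 × 10^-3) = 2.84; pH = 14.00 − 2.84 = 11.16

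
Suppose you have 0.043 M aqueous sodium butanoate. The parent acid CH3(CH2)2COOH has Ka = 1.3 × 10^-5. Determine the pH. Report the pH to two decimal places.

CH3(CH2)2COO- is the conjugate base of the weak acid CH3(CH2)2COOH.
Kb = Kw/Ka = 1.0×10^-14 / 1.3 × 10^-5 = 7.69 × 10^-10
Kb = x²/(0.043 − x) = 7.69 × 10^-10
Assume x ≪ 0.043: x ≈ √(7.69 × 10^-10 × 0.043) = 5.75 × 10^-6 M
pOH = 5.24, so pH = 14.00 − pOH = 8.76

pH = 8.76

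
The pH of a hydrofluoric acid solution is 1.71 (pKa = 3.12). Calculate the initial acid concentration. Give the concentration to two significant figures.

C₀ = 5.2 × 10^-1 M

[H+] = 10^(-1.71) = 1.95 × 10^-2 M = x
Ka = 10^(−3.12) = 7.59 × 10^-4
Ka = x²/(C₀ − x) ⇒ C₀ = x + x²/Ka
C₀ = 1.95 × 10^-2 + (1.95 × 10^-2)²/(7.59 × 10^-4) = 5.20 × 10^-1 M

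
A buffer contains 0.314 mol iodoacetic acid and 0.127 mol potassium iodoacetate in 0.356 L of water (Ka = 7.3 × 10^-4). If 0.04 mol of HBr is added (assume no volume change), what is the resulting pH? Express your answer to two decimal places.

pH = 2.53

Added H+ converts ICH2COO- to ICH2COOH: ICH2COOH → 0.354 mol, ICH2COO- → 0.087 mol.
pKa = −log(7.3 × 10^-4) = 3.137
pH = pKa + log([A⁻]/[HA]) = 3.137 + log(0.087/0.354) = 3.137 -0.609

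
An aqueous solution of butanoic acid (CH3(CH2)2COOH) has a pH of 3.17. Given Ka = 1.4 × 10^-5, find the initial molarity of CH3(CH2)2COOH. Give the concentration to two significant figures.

[H+] = 10^(-3.17) = 6.76 × 10^-4 M = x
Ka = x²/(C₀ − x) ⇒ C₀ = x + x²/Ka
C₀ = 6.76 × 10^-4 + (6.76 × 10^-4)²/(1.4 × 10^-5) = 3.33 × 10^-2 M

C₀ = 3.3 × 10^-2 M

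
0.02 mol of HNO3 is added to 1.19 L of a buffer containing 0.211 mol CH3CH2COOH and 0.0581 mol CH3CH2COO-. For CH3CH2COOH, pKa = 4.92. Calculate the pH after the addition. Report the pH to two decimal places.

Added H+ converts CH3CH2COO- to CH3CH2COOH: CH3CH2COOH → 0.231 mol, CH3CH2COO- → 0.0381 mol.
pH = pKa + log(n_CH3CH2COO-/n_CH3CH2COOH) = 4.92 + log(0.0381/0.231) = 4.92 + (-0.783)

pH = 4.14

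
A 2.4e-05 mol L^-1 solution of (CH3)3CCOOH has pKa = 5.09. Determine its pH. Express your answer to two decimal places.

(CH3)3CCOOH ⇌ (CH3)3CCOO- + H+
Ka = 10^(−5.09) = 8.13 × 10^-6
Ka = x²/(2.4e-05 − x) = 8.13 × 10^-6
x is not negligible relative to C₀; solve x² + 8.13e-06·x − 1.95e-10 = 0.
x = [−8.13e-06 + √(8.13e-06² + 7.8e-10)]/2 = 1.05 × 10^-5 M
pH = −log(1.05 × 10^-5) = 4.98

pH = 4.98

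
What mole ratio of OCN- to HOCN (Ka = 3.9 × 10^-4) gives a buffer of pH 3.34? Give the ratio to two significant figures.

pKa = -log(3.9 × 10^-4) = 3.409
pH = pKa + log(r) ⇒ log(r) = 3.34 − 3.409 = -0.069
r = [OCN-]/[HOCN] = 10^(-0.069) = 0.853

ratio = 0.85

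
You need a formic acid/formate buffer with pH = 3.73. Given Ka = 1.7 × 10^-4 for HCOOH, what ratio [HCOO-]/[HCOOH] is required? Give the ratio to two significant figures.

pKa = -log(1.7 × 10^-4) = 3.770
pH = pKa + log(r) ⇒ log(r) = 3.73 − 3.770 = -0.040
r = [HCOO-]/[HCOOH] = 10^(-0.040) = 0.912

ratio = 0.91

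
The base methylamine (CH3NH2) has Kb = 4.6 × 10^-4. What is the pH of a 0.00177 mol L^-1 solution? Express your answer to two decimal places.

pH = 10.85

CH3NH2 + H2O ⇌ CH3NH3+ + OH-
From the ICE table, Kb = [OH-]²/(0.00177 − [OH-]) = 4.6 × 10^-4.
[OH-] is not negligible relative to C₀; solve [OH-]² + 0.00046·[OH-] − 8.14e-07 = 0.
[OH-] = [−0.00046 + √(0.00046² + 3.26e-06)]/2 = 7.01 × 10^-4 M
pOH = 3.15, so pH = 14.00 − pOH = 10.85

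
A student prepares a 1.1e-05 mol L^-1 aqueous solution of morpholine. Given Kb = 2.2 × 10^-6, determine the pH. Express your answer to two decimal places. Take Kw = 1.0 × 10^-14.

pH = 8.60

C4H8ONH + H2O ⇌ C4H8ONH2+ + OH-
From the ICE table, Kb = [OH-]²/(1.1e-05 − [OH-]) = 2.2 × 10^-6.
Here C₀/Kb ≈ 5, so the small-[OH-] approximation fails. Use the quadratic:
[OH-] = (−Kb + √(Kb² + 4·Kb·C₀))/2 = 3.94 × 10^-6 M
pOH = 5.40, so pH = 14.00 − pOH = 8.60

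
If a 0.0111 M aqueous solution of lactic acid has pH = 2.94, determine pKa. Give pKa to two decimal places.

[H+] = 10^(-2.94) = 1.15 × 10^-3 M
At equilibrium [HA] = 0.0111 − 1.15 × 10^-3 = 9.95 × 10^-3 M
Ka = [H+][A-]/[HA] = (1.15 × 10^-3)² / 9.95 × 10^-3 = 1.33 × 10^-4
pKa = -log(1.33 × 10^-4) = 3.88

pKa = 3.88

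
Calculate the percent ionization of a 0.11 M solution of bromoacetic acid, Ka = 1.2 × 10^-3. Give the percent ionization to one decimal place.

9.9%

BrCH2COOH ⇌ BrCH2COO- + H+; let x = [H+] at equilibrium.
Ka = x²/(C₀ − x); solving the quadratic gives x = 1.09 × 10^-2 M.
Fraction ionized = 1.09 × 10^-2 / 0.11 = 0.0991 → 9.9%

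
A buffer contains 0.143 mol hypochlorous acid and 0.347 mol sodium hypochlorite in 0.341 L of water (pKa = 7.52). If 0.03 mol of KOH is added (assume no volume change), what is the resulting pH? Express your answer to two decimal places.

pH = 8.04

After neutralization: n(HOCl) = 0.113 mol, n(OCl-) = 0.377 mol.
Henderson–Hasselbalch with mole ratio 0.377/0.113: pH = 7.52 + (+0.523)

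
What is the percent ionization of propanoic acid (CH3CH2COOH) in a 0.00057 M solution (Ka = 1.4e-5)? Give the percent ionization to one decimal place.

14.5%

CH3CH2COOH ⇌ CH3CH2COO- + H+; let x = [H+] at equilibrium.
Solve x² + 1.4e-05x − 7.98e-09 = 0 → x = 8.26 × 10^-5 M
Fraction ionized = 8.26 × 10^-5 / 0.00057 = 0.1449 → 14.5%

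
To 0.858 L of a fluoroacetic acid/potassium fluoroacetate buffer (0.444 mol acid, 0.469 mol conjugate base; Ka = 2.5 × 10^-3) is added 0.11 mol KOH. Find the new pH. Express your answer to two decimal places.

OH- converts FCH2COOH to FCH2COO-: FCH2COOH → 0.334 mol, FCH2COO- → 0.579 mol.
pKa = −log(2.5 × 10^-3) = 2.602
pH = pKa + log([A⁻]/[HA]) = 2.602 + log(0.579/0.334) = 2.602 +0.239

pH = 2.84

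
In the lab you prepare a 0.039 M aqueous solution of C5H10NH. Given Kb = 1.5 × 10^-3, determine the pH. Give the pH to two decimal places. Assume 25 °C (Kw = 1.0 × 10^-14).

C5H10NH + H2O ⇌ C5H10NH2+ + OH-
From the ICE table, Kb = [OH-]²/(0.039 − [OH-]) = 1.5 × 10^-3.
[OH-] is not negligible relative to C₀; solve [OH-]² + 0.0015·[OH-] − 5.85e-05 = 0.
[OH-] = (−Kb + √(Kb² + 4·Kb·C₀))/2 = 6.94 × 10^-3 M
pOH = 2.16, so pH = 14.00 − pOH = 11.84

pH = 11.84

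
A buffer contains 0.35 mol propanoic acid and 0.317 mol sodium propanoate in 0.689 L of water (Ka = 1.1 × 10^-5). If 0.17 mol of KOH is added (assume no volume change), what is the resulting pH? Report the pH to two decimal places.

pH = 5.39

After neutralization: n(CH3CH2COOH) = 0.18 mol, n(CH3CH2COO-) = 0.487 mol.
pKa = −log(1.1 × 10^-5) = 4.959
pH = pKa + log([A⁻]/[HA]) = 4.959 + log(0.487/0.18) = 4.959 +0.432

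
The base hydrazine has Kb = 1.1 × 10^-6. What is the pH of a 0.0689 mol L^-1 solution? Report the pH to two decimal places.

pH = 10.44

N2H4 + H2O ⇌ N2H5+ + OH-
From the ICE table, Kb = x²/(0.0689 − x) = 1.1 × 10^-6.
Since Kb ≪ C₀, x ≈ √(Kb·C₀) = 2.75 × 10^-4 M.
Check: 0.4% ionized — well under 5%, approximation valid.
pOH = −log(2.75 × 10^-4) = 3.56; pH = 14.00 − 3.56 = 10.44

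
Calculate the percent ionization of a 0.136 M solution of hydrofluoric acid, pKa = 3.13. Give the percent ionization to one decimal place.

HF ⇌ F- + H+; let x = [H+] at equilibrium.
Ka = 10^(−3.13) = 7.41 × 10^-4
Solve x² + 0.000741x − 0.000101 = 0 → x = 9.68 × 10^-3 M
% ionization = x/C₀ × 100% = 9.68 × 10^-3/0.136 × 100% = 7.1%

7.1%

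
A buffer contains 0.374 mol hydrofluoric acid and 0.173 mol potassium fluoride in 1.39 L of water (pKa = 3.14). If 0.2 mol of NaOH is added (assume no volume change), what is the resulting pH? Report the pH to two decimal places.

OH- converts HF to F-: HF → 0.174 mol, F- → 0.373 mol.
pH = pKa + log(n_F-/n_HF) = 3.14 + log(0.373/0.174) = 3.14 + (+0.331)

pH = 3.47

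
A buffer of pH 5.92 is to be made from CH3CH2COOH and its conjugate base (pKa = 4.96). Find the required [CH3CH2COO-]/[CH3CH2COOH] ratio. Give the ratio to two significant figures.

ratio = 9.1

pH = pKa + log(r) ⇒ log(r) = 5.92 − 4.96 = +0.96
r = [CH3CH2COO-]/[CH3CH2COOH] = 10^(+0.96) = 9.12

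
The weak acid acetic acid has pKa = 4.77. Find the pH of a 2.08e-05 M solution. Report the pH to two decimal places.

pH = 4.92

CH3COOH ⇌ CH3COO- + H+
Ka = 10^(−4.77) = 1.70 × 10^-5
Ka = [H+]²/(2.08e-05 − [H+]) = 1.70 × 10^-5
[H+] is not negligible relative to C₀; solve [H+]² + 1.7e-05·[H+] − 3.54e-10 = 0.
[H+] = [−1.7e-05 + √(1.7e-05² + 1.41e-09)]/2 = 1.21 × 10^-5 M
pH = −log[H+] = −log(1.21 × 10^-5) = 4.92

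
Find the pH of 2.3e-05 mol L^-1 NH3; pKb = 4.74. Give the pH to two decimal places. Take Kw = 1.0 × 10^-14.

pH = 9.12

NH3 + H2O ⇌ NH4+ + OH-
Kb = 10^(−4.74) = 1.82 × 10^-5
Kb = [OH-]²/(2.3e-05 − [OH-]) = 1.82 × 10^-5
Here C₀/Kb ≈ 1.26, so the small-[OH-] approximation fails. Use the quadratic:
[OH-] = (−Kb + √(Kb² + 4·Kb·C₀))/2 = 1.33 × 10^-5 M
pOH = −log(1.33 × 10^-5) = 4.88; pH = 14.00 − 4.88 = 9.12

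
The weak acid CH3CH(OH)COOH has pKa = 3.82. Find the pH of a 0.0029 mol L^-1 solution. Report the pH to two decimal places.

CH3CH(OH)COOH ⇌ CH3CH(OH)COO- + H+
Ka = 10^(−3.82) = 1.51 × 10^-4
Ka = [H+]²/(0.0029 − [H+]) = 1.51 × 10^-4
The 5% rule fails; solving [H+]² + Ka·[H+] − Ka·C₀ = 0 exactly:
[H+] = (−Ka + √(Ka² + 4·Ka·C₀))/2 = 5.91 × 10^-4 M
pH = −log[H+] = −log(5.91 × 10^-4) = 3.23

pH = 3.23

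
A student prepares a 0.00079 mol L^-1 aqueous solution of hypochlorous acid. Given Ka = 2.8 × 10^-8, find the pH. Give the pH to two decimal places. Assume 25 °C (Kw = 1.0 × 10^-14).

HOCl ⇌ OCl- + H+
From the ICE table, Ka = [H+]²/(0.00079 − [H+]) = 2.8 × 10^-8.
Neglecting [H+] in the denominator: [H+] = √(2.8 × 10^-8 × 0.00079) = 4.70 × 10^-6 M
pH = −log(4.70 × 10^-6) = 5.33

pH = 5.33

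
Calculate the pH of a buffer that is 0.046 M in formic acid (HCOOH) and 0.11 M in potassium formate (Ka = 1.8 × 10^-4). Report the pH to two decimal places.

pH = 4.12

pKa = −log(1.8 × 10^-4) = 3.745
pH = pKa + log([A⁻]/[HA]) = 3.745 + log(0.11/0.046)
pH = 3.745 + (+0.379) = 4.12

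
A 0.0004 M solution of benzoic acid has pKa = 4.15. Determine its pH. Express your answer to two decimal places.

C6H5COOH ⇌ C6H5COO- + H+
Ka = 10^(−4.15) = 7.08 × 10^-5
Ka = x²/(0.0004 − x) = 7.08 × 10^-5
Here C₀/Ka ≈ 5.65, so the small-x approximation fails. Use the quadratic:
x = [−7.08e-05 + √(7.08e-05² + 1.13e-07)]/2 = 1.37 × 10^-4 M
pH = −log(1.37 × 10^-4) = 3.86

pH = 3.86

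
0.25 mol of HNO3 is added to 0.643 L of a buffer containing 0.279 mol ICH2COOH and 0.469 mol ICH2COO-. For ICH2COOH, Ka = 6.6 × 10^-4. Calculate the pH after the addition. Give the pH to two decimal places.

pH = 2.80

After neutralization: n(ICH2COOH) = 0.529 mol, n(ICH2COO-) = 0.219 mol.
pKa = −log(6.6 × 10^-4) = 3.180
pH = pKa + log([A⁻]/[HA]) = 3.180 + log(0.219/0.529) = 3.180 -0.383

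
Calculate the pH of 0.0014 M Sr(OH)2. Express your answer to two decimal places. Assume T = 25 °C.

pH = 11.45

Sr(OH)2 is a strong base (each formula unit releases 2 OH-); [OH-] = 0.0028 M.
pOH = -log(0.0028) = 2.55
pH = 14.00 - 2.55 = 11.45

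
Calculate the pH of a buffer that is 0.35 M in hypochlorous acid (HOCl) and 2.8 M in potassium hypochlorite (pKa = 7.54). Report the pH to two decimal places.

pH = 8.44

Henderson–Hasselbalch: pH = pKa + log([OCl-]/[HOCl]) = 7.54 + log(2.8/0.35)
pH = 7.54 + (+0.903) = 8.44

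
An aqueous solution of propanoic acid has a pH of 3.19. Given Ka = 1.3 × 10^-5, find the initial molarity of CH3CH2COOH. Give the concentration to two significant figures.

C₀ = 3.3 × 10^-2 M

[H+] = 10^(-3.19) = 6.46 × 10^-4 M = x
Ka = x²/(C₀ − x) ⇒ C₀ = x + x²/Ka
C₀ = 6.46 × 10^-4 + (6.46 × 10^-4)²/(1.3 × 10^-5) = 3.27 × 10^-2 M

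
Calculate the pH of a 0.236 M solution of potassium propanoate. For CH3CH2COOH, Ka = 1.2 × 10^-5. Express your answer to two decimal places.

CH3CH2COO- is the conjugate base of the weak acid CH3CH2COOH.
Kb = Kw/Ka = 1.0×10^-14 / 1.2 × 10^-5 = 8.33 × 10^-10
From the ICE table, Kb = x²/(0.236 − x) = 8.33 × 10^-10.
Assume x ≪ 0.236: x ≈ √(8.33 × 10^-10 × 0.236) = 1.40 × 10^-5 M
pOH = 4.85, so pH = 14.00 − pOH = 9.15

pH = 9.15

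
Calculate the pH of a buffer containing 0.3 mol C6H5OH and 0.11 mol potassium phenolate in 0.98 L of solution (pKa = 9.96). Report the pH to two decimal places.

Henderson–Hasselbalch: pH = pKa + log([C6H5O-]/[C6H5OH]) = 9.96 + log(0.11/0.3)
pH = 9.96 + (-0.436) = 9.52

pH = 9.52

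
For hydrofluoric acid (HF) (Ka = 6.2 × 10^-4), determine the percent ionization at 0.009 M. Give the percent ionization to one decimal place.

23.0%

HF ⇌ F- + H+; let x = [H+] at equilibrium.
Solve x² + 0.00062x − 5.58e-06 = 0 → x = 2.07 × 10^-3 M
% ionization = x/C₀ × 100% = 2.07 × 10^-3/0.009 × 100% = 23.0%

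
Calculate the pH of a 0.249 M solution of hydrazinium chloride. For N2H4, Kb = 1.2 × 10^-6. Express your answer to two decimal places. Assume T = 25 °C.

pH = 4.34

N2H5+ is the conjugate acid of the weak base N2H4.
Ka = Kw/Kb = 1.0×10^-14 / 1.2 × 10^-6 = 8.33 × 10^-9
From the ICE table, Ka = [H+]²/(0.249 − [H+]) = 8.33 × 10^-9.
Since Ka ≪ C₀, [H+] ≈ √(Ka·C₀) = 4.55 × 10^-5 M.
([H+]/C₀ = 0.018% < 5%, so the approximation holds.)
pH = −log(4.55 × 10^-5) = 4.34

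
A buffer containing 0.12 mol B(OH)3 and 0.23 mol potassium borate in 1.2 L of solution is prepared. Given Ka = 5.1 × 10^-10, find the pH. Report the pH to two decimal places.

pH = 9.57

pKa = −log(5.1 × 10^-10) = 9.292
Using pH = pKa + log([base]/[acid]) with [base]/[acid] = 0.23/0.12:
pH = 9.292 + (+0.283) = 9.57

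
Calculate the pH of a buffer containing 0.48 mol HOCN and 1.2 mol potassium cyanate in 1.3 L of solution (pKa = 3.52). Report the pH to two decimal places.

Using pH = pKa + log([base]/[acid]) with [base]/[acid] = 1.2/0.48:
pH = 3.52 + (+0.398) = 3.92

pH = 3.92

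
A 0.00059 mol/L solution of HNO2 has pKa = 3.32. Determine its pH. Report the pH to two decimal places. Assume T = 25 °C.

pH = 3.46

HNO2 ⇌ NO2- + H+
Ka = 10^(−3.32) = 4.79 × 10^-4
Ka = x²/(0.00059 − x) = 4.79 × 10^-4
The 5% rule fails; solving x² + Ka·x − Ka·C₀ = 0 exactly:
x = (−Ka + √(Ka² + 4·Ka·C₀))/2 = 3.44 × 10^-4 M
pH = −log(3.44 × 10^-4) = 3.46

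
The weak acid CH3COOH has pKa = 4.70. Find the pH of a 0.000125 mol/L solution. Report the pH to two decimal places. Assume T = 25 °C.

CH3COOH ⇌ CH3COO- + H+
Ka = 10^(−4.70) = 2.00 × 10^-5
Ka = [H+]²/(0.000125 − [H+]) = 2.00 × 10^-5
[H+] is not negligible relative to C₀; solve [H+]² + 2e-05·[H+] − 2.5e-09 = 0.
[H+] = [−2e-05 + √(2e-05² + 1e-08)]/2 = 4.10 × 10^-5 M
pH = −log(4.10 × 10^-5) = 4.39

pH = 4.39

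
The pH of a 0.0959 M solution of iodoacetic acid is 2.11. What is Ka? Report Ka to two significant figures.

[H+] = 10^(-2.11) = 7.76 × 10^-3 M
At equilibrium [HA] = 0.0959 − 7.76 × 10^-3 = 8.81 × 10^-2 M
Ka = [H+][A-]/[HA] = (7.76 × 10^-3)² / 8.81 × 10^-2 = 6.8 × 10^-4

Ka = 6.8 × 10^-4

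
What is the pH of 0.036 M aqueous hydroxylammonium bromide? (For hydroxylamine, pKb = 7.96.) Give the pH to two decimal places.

NH3OH+ is the conjugate acid of the weak base NH2OH.
Kb = 10^(−7.96) = 1.10 × 10^-8
Ka = Kw/Kb = 1.0×10^-14 / 1.10 × 10^-8 = 9.09 × 10^-7
From the ICE table, Ka = x²/(0.036 − x) = 9.09 × 10^-7.
Neglecting x in the denominator: x = √(9.09 × 10^-7 × 0.036) = 1.81 × 10^-4 M
Check: 0.5% ionized — well under 5%, approximation valid.
pH = −log(1.81 × 10^-4) = 3.74

pH = 3.74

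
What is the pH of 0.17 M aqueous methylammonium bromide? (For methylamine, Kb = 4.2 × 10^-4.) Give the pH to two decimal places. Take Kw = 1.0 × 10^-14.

CH3NH3+ is the conjugate acid of the weak base CH3NH2.
Ka = Kw/Kb = 1.0×10^-14 / 4.2 × 10^-4 = 2.38 × 10^-11
Ka = x²/(0.17 − x) = 2.38 × 10^-11
Assume x ≪ 0.17: x ≈ √(2.38 × 10^-11 × 0.17) = 2.01 × 10^-6 M
(x/C₀ = 0.0012% < 5%, so the approximation holds.)
pH = −log[H+] = −log(2.01 × 10^-6) = 5.70

pH = 5.70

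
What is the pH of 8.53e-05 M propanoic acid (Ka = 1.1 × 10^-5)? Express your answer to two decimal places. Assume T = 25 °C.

pH = 4.59

CH3CH2COOH ⇌ CH3CH2COO- + H+
From the ICE table, Ka = x²/(8.53e-05 − x) = 1.1 × 10^-5.
The 5% rule fails; solving x² + Ka·x − Ka·C₀ = 0 exactly:
x = (−Ka + √(Ka² + 4·Ka·C₀))/2 = 2.56 × 10^-5 M
pH = −log(2.56 × 10^-5) = 4.59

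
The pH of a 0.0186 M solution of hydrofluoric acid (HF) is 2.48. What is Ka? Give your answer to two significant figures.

[H+] = 10^(-2.48) = 3.31 × 10^-3 M
At equilibrium [HA] = 0.0186 − 3.31 × 10^-3 = 1.53 × 10^-2 M
Ka = [H+][A-]/[HA] = (3.31 × 10^-3)² / 1.53 × 10^-2 = 7.2 × 10^-4

Ka = 7.2 × 10^-4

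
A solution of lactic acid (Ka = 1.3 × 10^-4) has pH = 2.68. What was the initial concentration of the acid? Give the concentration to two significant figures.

C₀ = 3.6 × 10^-2 M

[H+] = 10^(-2.68) = 2.09 × 10^-3 M = x
Ka = x²/(C₀ − x) ⇒ C₀ = x + x²/Ka
C₀ = 2.09 × 10^-3 + (2.09 × 10^-3)²/(1.3 × 10^-4) = 3.57 × 10^-2 M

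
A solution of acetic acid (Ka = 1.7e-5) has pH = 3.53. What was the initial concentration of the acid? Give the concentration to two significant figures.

C₀ = 5.4 × 10^-3 M

[H+] = 10^(-3.53) = 2.95 × 10^-4 M = x
Ka = x²/(C₀ − x) ⇒ C₀ = x + x²/Ka
C₀ = 2.95 × 10^-4 + (2.95 × 10^-4)²/(1.7 × 10^-5) = 5.41 × 10^-3 M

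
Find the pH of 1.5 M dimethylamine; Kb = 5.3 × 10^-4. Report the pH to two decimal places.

(CH3)2NH + H2O ⇌ (CH3)2NH2+ + OH-
Kb = [OH-]²/(1.5 − [OH-]) = 5.3 × 10^-4
Neglecting [OH-] in the denominator: [OH-] = √(5.3 × 10^-4 × 1.5) = 2.82 × 10^-2 M
pOH = 1.55, so pH = 14.00 − pOH = 12.45

pH = 12.45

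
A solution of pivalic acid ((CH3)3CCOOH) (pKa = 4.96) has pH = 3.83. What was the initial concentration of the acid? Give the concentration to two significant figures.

C₀ = 2.1 × 10^-3 M

[H+] = 10^(-3.83) = 1.48 × 10^-4 M = x
Ka = 10^(−4.96) = 1.10 × 10^-5
Ka = x²/(C₀ − x) ⇒ C₀ = x + x²/Ka
C₀ = 1.48 × 10^-4 + (1.48 × 10^-4)²/(1.10 × 10^-5) = 2.14 × 10^-3 M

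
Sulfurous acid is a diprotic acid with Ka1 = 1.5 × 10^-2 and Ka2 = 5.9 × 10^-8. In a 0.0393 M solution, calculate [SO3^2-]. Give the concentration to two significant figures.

First ionization gives [H+] ≈ [HSO3-] = 1.79 × 10^-2 M.
Second step: Ka2 = [H+][SO3^2-]/[HSO3-] ≈ [SO3^2-] (since [H+] ≈ [HSO3-]).
So [SO3^2-] ≈ Ka2.

5.9 × 10^-8 M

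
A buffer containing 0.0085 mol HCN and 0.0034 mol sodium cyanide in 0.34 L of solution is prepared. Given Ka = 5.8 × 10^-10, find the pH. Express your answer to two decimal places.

pKa = −log(5.8 × 10^-10) = 9.237
Using pH = pKa + log([base]/[acid]) with [base]/[acid] = 0.0034/0.0085:
pH = 9.237 + (-0.398) = 8.84

pH = 8.84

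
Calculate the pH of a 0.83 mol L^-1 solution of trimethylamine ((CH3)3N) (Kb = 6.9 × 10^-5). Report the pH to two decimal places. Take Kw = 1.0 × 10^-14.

(CH3)3N + H2O ⇌ (CH3)3NH+ + OH-
From the ICE table, Kb = [OH-]²/(0.83 − [OH-]) = 6.9 × 10^-5.
Assume [OH-] ≪ 0.83: [OH-] ≈ √(6.9 × 10^-5 × 0.83) = 7.57 × 10^-3 M
pOH = 2.12, so pH = 14.00 − pOH = 11.88

pH = 11.88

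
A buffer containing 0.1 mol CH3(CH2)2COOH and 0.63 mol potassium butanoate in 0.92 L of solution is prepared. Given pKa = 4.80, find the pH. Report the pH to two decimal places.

Using pH = pKa + log([base]/[acid]) with [base]/[acid] = 0.63/0.1:
pH = 4.80 + (+0.799) = 5.60

pH = 5.60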